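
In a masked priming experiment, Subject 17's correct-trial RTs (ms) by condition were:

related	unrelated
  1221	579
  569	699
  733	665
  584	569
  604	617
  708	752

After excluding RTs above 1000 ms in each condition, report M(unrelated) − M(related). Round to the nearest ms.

related: exclude 1221
M(related) = 3198/5 = 639.600
M(unrelated) = 3881/6 = 646.833
Difference = 646.833 − 639.600 = 7.233 ms

7 ms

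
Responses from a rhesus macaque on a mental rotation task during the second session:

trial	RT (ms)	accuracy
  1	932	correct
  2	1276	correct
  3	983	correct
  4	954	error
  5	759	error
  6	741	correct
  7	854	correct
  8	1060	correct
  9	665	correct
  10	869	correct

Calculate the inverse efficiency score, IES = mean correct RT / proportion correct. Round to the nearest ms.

1153 ms

Correct trials (n=8): 932, 1276, 983, 741, 854, 1060, 665, 869
Mean correct RT = 7380/8 = 922.5000 ms
Proportion correct = 8/10
IES = 922.5000 / (8/10) = 1153.125 ms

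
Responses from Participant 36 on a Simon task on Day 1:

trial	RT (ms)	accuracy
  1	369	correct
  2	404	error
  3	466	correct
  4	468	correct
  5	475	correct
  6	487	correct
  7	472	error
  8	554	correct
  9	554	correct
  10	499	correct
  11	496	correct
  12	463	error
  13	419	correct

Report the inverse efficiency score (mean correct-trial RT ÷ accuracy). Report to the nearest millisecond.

Correct trials (n=10): 369, 466, 468, 475, 487, 554, 554, 499, 496, 419
Mean correct RT = 4787/10 = 478.7000 ms
Proportion correct = 10/13
IES = 478.7000 / (10/13) = 622.310 ms

622 ms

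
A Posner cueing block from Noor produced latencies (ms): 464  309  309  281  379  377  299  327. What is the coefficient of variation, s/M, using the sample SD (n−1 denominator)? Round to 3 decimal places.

n = 8, Σ = 2745, M = 343.1250
Σ(x−M)² = 25440.875; s = √(25440.875/7) = 60.2861
CV = 60.2861 / 343.1250 = 0.17570

0.176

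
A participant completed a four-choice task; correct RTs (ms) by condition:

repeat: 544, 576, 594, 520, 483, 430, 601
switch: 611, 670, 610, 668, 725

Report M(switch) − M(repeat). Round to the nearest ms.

M(repeat) = 3748/7 = 535.429
M(switch) = 3284/5 = 656.800
Difference = 656.800 − 535.429 = 121.371 ms

121 ms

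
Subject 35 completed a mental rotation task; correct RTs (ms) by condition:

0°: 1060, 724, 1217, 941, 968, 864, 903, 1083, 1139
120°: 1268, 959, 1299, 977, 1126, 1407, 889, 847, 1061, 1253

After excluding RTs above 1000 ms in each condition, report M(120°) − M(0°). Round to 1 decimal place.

0°: exclude 1060, 1217, 1083, 1139
120°: exclude 1268, 1299, 1126, 1407, 1061, 1253
M(0°) = 4400/5 = 880.000
M(120°) = 3672/4 = 918.000
Difference = 918.000 − 880.000 = 38.000 ms

38.0 ms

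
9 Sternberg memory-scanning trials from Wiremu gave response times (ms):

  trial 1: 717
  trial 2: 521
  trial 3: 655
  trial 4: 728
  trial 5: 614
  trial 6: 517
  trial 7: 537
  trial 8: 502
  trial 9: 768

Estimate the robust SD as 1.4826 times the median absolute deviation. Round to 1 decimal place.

143.8 ms

Sorted: 502, 517, 521, 537, 614, 655, 717, 728, 768 → median = 614
|x − 614| sorted: 0, 41, 77, 93, 97, 103, 112, 114, 154 → MAD = 97
Robust SD ≈ 1.4826 × 97 = 143.812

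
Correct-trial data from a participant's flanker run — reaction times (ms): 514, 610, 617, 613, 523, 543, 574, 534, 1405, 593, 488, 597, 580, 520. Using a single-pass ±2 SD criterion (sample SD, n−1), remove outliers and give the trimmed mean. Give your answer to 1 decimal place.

562.0 ms

n = 14, ΣRT = 8711, M = 622.214
Σ(x−M)² = 682682.36; s = √(682682.36/13) = 229.159
Cutoffs: 622.214 ± 2·229.159 → [163.9, 1080.5]
Outside: 1405 → excluded.
Retained (n=13): Σ = 7306, mean = 7306/13 = 562.000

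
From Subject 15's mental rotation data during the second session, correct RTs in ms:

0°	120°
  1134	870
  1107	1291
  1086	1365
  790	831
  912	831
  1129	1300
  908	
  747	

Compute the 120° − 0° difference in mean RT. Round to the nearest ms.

105 ms

M(0°) = 7813/8 = 976.625
M(120°) = 6488/6 = 1081.333
Difference = 1081.333 − 976.625 = 104.708 ms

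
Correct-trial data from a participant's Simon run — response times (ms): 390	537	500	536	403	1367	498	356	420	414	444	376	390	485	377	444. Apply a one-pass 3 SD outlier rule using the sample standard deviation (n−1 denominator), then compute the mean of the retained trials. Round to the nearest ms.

438 ms

n = 16, ΣRT = 7937, M = 496.062
Σ(x−M)² = 859252.94; s = √(859252.94/15) = 239.340
Cutoffs: 496.062 ± 3·239.340 → [-222.0, 1214.1]
Outside: 1367 → excluded.
Retained (n=15): Σ = 6570, mean = 6570/15 = 438.000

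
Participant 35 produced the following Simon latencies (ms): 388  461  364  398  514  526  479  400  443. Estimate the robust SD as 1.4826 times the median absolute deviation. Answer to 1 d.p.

66.7 ms

Sorted: 364, 388, 398, 400, 443, 461, 479, 514, 526 → median = 443
|x − 443| sorted: 0, 18, 36, 43, 45, 55, 71, 79, 83 → MAD = 45
Robust SD ≈ 1.4826 × 45 = 66.717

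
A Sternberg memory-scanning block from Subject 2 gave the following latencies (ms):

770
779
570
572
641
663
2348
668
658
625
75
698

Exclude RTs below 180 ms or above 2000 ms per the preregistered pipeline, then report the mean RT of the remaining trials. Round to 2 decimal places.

664.40 ms

Excluded: 75, 2348
Retained (n=10): Σ = 6644
Mean = 6644/10 = 664.4000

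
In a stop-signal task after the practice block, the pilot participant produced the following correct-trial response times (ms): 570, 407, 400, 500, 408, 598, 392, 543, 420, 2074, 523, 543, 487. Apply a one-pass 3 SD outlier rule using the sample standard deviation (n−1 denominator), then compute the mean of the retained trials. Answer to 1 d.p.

482.6 ms

n = 13, ΣRT = 7865, M = 605.000
Σ(x−M)² = 2398228.00; s = √(2398228.00/12) = 447.048
Cutoffs: 605.000 ± 3·447.048 → [-736.1, 1946.1]
Outside: 2074 → excluded.
Retained (n=12): Σ = 5791, mean = 5791/12 = 482.583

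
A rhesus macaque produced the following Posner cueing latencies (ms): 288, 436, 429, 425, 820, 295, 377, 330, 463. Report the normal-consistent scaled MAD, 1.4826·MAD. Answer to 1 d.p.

71.2 ms

Sorted: 288, 295, 330, 377, 425, 429, 436, 463, 820 → median = 425
|x − 425| sorted: 0, 4, 11, 38, 48, 95, 130, 137, 395 → MAD = 48
Robust SD ≈ 1.4826 × 48 = 71.165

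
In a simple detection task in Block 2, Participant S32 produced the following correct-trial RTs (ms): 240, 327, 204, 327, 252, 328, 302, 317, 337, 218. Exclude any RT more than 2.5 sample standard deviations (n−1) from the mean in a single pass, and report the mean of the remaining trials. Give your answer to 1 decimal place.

285.2 ms

n = 10, ΣRT = 2852, M = 285.200
Σ(x−M)² = 23557.60; s = √(23557.60/9) = 51.162
Cutoffs: 285.200 ± 2.5·51.162 → [157.3, 413.1]
No RTs fall outside the cutoffs; all 10 retained. Mean = 2852/10 = 285.200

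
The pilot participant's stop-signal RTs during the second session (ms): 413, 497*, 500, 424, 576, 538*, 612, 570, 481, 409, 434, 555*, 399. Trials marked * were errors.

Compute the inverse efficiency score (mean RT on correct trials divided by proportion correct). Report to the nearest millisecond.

626 ms

Correct trials (n=10): 413, 500, 424, 576, 612, 570, 481, 409, 434, 399
Mean correct RT = 4818/10 = 481.8000 ms
Proportion correct = 10/13
IES = 481.8000 / (10/13) = 626.340 ms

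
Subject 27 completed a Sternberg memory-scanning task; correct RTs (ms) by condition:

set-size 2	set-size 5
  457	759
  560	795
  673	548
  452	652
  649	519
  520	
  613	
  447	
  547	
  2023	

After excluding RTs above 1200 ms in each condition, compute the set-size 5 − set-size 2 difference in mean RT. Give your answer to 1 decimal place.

set-size 2: exclude 2023
M(set-size 2) = 4918/9 = 546.444
M(set-size 5) = 3273/5 = 654.600
Difference = 654.600 − 546.444 = 108.156 ms

108.2 ms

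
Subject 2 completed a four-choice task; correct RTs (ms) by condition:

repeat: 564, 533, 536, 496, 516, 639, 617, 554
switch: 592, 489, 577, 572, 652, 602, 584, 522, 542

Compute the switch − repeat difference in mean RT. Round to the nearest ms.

M(repeat) = 4455/8 = 556.875
M(switch) = 5132/9 = 570.222
Difference = 570.222 − 556.875 = 13.347 ms

13 ms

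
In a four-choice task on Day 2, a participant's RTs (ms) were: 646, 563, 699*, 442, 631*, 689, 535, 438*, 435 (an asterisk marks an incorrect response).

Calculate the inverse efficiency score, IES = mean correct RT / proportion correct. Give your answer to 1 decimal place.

827.5 ms

Correct trials (n=6): 646, 563, 442, 689, 535, 435
Mean correct RT = 3310/6 = 551.6667 ms
Proportion correct = 6/9
IES = 551.6667 / (6/9) = 827.500 ms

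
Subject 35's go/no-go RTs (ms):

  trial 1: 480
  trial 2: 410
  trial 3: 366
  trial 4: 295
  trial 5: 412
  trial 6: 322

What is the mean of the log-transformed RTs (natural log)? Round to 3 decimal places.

5.929

ln(RT): 6.1738, 6.0162, 5.9026, 5.6870, 6.0210, 5.7746
Σ ln(RT) = 35.5751
Mean = 35.5751/6 = 5.92919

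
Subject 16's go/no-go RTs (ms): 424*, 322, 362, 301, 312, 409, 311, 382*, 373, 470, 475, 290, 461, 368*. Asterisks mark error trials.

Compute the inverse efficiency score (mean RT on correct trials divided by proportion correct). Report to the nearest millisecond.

473 ms

Correct trials (n=11): 322, 362, 301, 312, 409, 311, 373, 470, 475, 290, 461
Mean correct RT = 4086/11 = 371.4545 ms
Proportion correct = 11/14
IES = 371.4545 / (11/14) = 472.760 ms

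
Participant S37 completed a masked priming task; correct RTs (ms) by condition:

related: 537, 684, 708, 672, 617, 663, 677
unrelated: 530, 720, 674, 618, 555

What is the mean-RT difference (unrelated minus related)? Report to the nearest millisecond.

-32 ms

M(related) = 4558/7 = 651.143
M(unrelated) = 3097/5 = 619.400
Difference = 619.400 − 651.143 = -31.743 ms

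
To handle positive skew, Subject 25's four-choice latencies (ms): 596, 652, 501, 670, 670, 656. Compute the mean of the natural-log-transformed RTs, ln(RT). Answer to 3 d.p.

6.431

ln(RT): 6.3902, 6.4800, 6.2166, 6.5073, 6.5073, 6.4862
Σ ln(RT) = 38.5876
Mean = 38.5876/6 = 6.43127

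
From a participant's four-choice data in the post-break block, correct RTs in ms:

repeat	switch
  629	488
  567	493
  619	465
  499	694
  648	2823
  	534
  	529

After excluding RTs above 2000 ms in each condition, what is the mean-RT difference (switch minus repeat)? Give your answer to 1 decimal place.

-58.6 ms

switch: exclude 2823
M(repeat) = 2962/5 = 592.400
M(switch) = 3203/6 = 533.833
Difference = 533.833 − 592.400 = -58.567 ms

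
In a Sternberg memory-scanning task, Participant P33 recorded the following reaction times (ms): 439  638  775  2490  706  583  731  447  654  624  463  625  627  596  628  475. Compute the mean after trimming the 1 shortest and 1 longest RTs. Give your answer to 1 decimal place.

612.3 ms

Sorted: 439, 447, 463, 475, 583, 596, 624, 625, 627, 628, 638, 654, 706, 731, 775, 2490
Drop lowest 1 (439) and highest 1 (2490)
Remaining (n=14): Σ = 8572, mean = 8572/14 = 612.286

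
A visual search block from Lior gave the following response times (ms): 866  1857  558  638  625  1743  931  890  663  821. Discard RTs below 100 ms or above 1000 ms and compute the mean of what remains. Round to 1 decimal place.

749.0 ms

Excluded: 1743, 1857
Retained (n=8): Σ = 5992
Mean = 5992/8 = 749.0000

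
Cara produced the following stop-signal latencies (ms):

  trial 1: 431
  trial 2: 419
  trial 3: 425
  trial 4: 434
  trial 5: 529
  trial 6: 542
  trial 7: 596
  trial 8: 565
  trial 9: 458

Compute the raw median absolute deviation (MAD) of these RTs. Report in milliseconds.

Sorted: 419, 425, 431, 434, 458, 529, 542, 565, 596 → median = 458
|x − 458|: 27, 39, 33, 24, 71, 84, 138, 107, 0
Sorted deviations: 0, 24, 27, 33, 39, 71, 84, 107, 138 → MAD = 39

39 ms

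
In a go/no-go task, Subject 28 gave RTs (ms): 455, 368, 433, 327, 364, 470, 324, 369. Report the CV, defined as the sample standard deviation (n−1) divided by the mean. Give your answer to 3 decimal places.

n = 8, Σ = 3110, M = 388.7500
Σ(x−M)² = 22387.500; s = √(22387.500/7) = 56.5528
CV = 56.5528 / 388.7500 = 0.14547

0.145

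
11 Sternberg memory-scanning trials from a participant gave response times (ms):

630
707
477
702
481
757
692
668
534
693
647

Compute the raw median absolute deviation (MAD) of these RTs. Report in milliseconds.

38 ms

Sorted: 477, 481, 534, 630, 647, 668, 692, 693, 702, 707, 757 → median = 668
|x − 668|: 38, 39, 191, 34, 187, 89, 24, 0, 134, 25, 21
Sorted deviations: 0, 21, 24, 25, 34, 38, 39, 89, 134, 187, 191 → MAD = 38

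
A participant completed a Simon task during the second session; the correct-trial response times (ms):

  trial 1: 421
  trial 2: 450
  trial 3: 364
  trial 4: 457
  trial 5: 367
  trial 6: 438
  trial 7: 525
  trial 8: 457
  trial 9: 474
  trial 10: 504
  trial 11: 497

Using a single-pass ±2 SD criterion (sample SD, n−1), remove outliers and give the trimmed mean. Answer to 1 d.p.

n = 11, ΣRT = 4954, M = 450.364
Σ(x−M)² = 26692.55; s = √(26692.55/10) = 51.665
Cutoffs: 450.364 ± 2·51.665 → [347.0, 553.7]
No RTs fall outside the cutoffs; all 11 retained. Mean = 4954/11 = 450.364

450.4 ms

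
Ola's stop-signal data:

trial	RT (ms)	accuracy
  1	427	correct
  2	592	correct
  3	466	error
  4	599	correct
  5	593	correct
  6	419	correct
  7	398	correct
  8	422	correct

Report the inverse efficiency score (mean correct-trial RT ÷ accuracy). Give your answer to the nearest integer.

563 ms

Correct trials (n=7): 427, 592, 599, 593, 419, 398, 422
Mean correct RT = 3450/7 = 492.8571 ms
Proportion correct = 7/8
IES = 492.8571 / (7/8) = 563.265 ms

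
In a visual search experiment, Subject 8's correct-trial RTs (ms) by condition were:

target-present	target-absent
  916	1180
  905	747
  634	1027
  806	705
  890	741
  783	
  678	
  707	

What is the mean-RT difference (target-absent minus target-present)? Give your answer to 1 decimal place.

90.1 ms

M(target-present) = 6319/8 = 789.875
M(target-absent) = 4400/5 = 880.000
Difference = 880.000 − 789.875 = 90.125 ms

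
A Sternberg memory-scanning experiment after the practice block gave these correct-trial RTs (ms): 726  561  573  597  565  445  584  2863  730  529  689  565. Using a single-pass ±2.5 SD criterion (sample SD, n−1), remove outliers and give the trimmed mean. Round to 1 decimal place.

n = 12, ΣRT = 9427, M = 785.583
Σ(x−M)² = 4782602.92; s = √(4782602.92/11) = 659.380
Cutoffs: 785.583 ± 2.5·659.380 → [-862.9, 2434.0]
Outside: 2863 → excluded.
Retained (n=11): Σ = 6564, mean = 6564/11 = 596.727

596.7 ms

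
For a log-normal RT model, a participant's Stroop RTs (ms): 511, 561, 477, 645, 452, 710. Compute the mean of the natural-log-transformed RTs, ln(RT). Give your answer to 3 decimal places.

ln(RT): 6.2364, 6.3297, 6.1675, 6.4693, 6.1137, 6.5653
Σ ln(RT) = 37.8818
Mean = 37.8818/6 = 6.31363

6.314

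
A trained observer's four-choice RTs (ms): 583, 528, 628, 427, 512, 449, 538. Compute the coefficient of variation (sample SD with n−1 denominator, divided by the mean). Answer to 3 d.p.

0.134

n = 7, Σ = 3665, M = 523.5714
Σ(x−M)² = 29685.714; s = √(29685.714/6) = 70.3393
CV = 70.3393 / 523.5714 = 0.13435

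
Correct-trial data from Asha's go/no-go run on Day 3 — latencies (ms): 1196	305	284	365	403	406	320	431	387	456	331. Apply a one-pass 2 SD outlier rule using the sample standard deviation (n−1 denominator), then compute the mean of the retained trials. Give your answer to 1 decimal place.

368.8 ms

n = 11, ΣRT = 4884, M = 444.000
Σ(x−M)² = 651498.00; s = √(651498.00/10) = 255.245
Cutoffs: 444.000 ± 2·255.245 → [-66.5, 954.5]
Outside: 1196 → excluded.
Retained (n=10): Σ = 3688, mean = 3688/10 = 368.800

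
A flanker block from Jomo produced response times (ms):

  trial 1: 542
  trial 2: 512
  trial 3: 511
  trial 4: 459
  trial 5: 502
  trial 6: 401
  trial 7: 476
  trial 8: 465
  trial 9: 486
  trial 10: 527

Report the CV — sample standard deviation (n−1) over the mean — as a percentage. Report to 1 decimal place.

8.3%

n = 10, Σ = 4881, M = 488.1000
Σ(x−M)² = 14824.900; s = √(14824.900/9) = 40.5858
CV = 40.5858 / 488.1000 = 0.08315 = 8.315%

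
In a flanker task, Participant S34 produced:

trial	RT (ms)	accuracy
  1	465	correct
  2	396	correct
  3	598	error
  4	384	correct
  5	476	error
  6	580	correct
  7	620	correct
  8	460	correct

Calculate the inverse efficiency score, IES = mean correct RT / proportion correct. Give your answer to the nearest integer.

Correct trials (n=6): 465, 396, 384, 580, 620, 460
Mean correct RT = 2905/6 = 484.1667 ms
Proportion correct = 6/8
IES = 484.1667 / (6/8) = 645.556 ms

646 ms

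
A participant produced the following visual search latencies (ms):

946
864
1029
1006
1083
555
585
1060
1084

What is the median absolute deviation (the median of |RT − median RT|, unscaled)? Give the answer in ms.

77 ms

Sorted: 555, 585, 864, 946, 1006, 1029, 1060, 1083, 1084 → median = 1006
|x − 1006|: 60, 142, 23, 0, 77, 451, 421, 54, 78
Sorted deviations: 0, 23, 54, 60, 77, 78, 142, 421, 451 → MAD = 77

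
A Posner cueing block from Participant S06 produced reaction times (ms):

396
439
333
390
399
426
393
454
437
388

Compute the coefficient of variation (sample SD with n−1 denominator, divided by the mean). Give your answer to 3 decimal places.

0.086

n = 10, Σ = 4055, M = 405.5000
Σ(x−M)² = 10978.500; s = √(10978.500/9) = 34.9261
CV = 34.9261 / 405.5000 = 0.08613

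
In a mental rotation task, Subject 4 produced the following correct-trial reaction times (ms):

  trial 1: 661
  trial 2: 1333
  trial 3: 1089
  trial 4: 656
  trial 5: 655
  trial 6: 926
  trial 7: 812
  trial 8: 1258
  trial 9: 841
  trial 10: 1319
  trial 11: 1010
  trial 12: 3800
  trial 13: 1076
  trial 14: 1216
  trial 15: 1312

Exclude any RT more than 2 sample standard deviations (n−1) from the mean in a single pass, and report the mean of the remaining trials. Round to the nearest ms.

1012 ms

n = 15, ΣRT = 17964, M = 1197.600
Σ(x−M)² = 8109707.60; s = √(8109707.60/14) = 761.094
Cutoffs: 1197.600 ± 2·761.094 → [-324.6, 2719.8]
Outside: 3800 → excluded.
Retained (n=14): Σ = 14164, mean = 14164/14 = 1011.714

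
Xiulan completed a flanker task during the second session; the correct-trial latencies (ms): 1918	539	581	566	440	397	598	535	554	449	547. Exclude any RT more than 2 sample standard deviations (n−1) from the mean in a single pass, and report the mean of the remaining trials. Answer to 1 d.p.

520.6 ms

n = 11, ΣRT = 7124, M = 647.636
Σ(x−M)² = 1816164.55; s = √(1816164.55/10) = 426.165
Cutoffs: 647.636 ± 2·426.165 → [-204.7, 1500.0]
Outside: 1918 → excluded.
Retained (n=10): Σ = 5206, mean = 5206/10 = 520.600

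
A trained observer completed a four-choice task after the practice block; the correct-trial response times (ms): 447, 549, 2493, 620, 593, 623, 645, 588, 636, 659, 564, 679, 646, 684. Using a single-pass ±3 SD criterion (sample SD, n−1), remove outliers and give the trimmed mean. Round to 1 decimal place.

610.2 ms

n = 14, ΣRT = 10426, M = 744.714
Σ(x−M)² = 3340900.86; s = √(3340900.86/13) = 506.944
Cutoffs: 744.714 ± 3·506.944 → [-776.1, 2265.5]
Outside: 2493 → excluded.
Retained (n=13): Σ = 7933, mean = 7933/13 = 610.231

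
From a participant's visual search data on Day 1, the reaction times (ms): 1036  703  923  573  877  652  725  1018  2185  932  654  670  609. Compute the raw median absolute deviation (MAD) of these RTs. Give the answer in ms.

Sorted: 573, 609, 652, 654, 670, 703, 725, 877, 923, 932, 1018, 1036, 2185 → median = 725
|x − 725|: 311, 22, 198, 152, 152, 73, 0, 293, 1460, 207, 71, 55, 116
Sorted deviations: 0, 22, 55, 71, 73, 116, 152, 152, 198, 207, 293, 311, 1460 → MAD = 152

152 ms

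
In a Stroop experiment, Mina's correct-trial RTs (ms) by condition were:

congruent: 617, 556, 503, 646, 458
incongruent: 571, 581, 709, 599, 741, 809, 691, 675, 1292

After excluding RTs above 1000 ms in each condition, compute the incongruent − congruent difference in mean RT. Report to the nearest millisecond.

116 ms

incongruent: exclude 1292
M(congruent) = 2780/5 = 556.000
M(incongruent) = 5376/8 = 672.000
Difference = 672.000 − 556.000 = 116.000 ms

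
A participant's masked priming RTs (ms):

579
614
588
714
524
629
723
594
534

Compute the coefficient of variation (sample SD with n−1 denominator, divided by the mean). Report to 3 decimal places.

0.114

n = 9, Σ = 5499, M = 611.0000
Σ(x−M)² = 38826.000; s = √(38826.000/8) = 69.6653
CV = 69.6653 / 611.0000 = 0.11402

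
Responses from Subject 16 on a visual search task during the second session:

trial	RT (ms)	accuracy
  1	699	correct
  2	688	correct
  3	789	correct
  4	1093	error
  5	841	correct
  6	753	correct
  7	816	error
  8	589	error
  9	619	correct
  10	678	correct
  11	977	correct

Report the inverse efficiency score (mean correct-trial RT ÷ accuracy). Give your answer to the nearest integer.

1039 ms

Correct trials (n=8): 699, 688, 789, 841, 753, 619, 678, 977
Mean correct RT = 6044/8 = 755.5000 ms
Proportion correct = 8/11
IES = 755.5000 / (8/11) = 1038.812 ms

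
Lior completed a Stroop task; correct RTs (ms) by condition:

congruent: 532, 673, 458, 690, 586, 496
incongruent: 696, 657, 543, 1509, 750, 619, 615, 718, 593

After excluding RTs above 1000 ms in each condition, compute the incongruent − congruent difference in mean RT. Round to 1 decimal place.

incongruent: exclude 1509
M(congruent) = 3435/6 = 572.500
M(incongruent) = 5191/8 = 648.875
Difference = 648.875 − 572.500 = 76.375 ms

76.4 ms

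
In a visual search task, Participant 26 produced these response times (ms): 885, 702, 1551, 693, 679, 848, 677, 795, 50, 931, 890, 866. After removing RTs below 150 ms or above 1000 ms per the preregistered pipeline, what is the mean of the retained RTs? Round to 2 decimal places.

796.60 ms

Excluded: 50, 1551
Retained (n=10): Σ = 7966
Mean = 7966/10 = 796.6000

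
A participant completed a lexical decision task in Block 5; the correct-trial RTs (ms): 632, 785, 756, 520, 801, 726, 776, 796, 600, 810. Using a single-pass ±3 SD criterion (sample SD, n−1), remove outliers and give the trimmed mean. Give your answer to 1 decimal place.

n = 10, ΣRT = 7202, M = 720.200
Σ(x−M)² = 91273.60; s = √(91273.60/9) = 100.705
Cutoffs: 720.200 ± 3·100.705 → [418.1, 1022.3]
No RTs fall outside the cutoffs; all 10 retained. Mean = 7202/10 = 720.200

720.2 ms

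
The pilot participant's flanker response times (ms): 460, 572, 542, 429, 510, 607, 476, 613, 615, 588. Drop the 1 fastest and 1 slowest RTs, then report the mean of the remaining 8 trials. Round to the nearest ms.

546 ms

Sorted: 429, 460, 476, 510, 542, 572, 588, 607, 613, 615
Drop lowest 1 (429) and highest 1 (615)
Remaining (n=8): Σ = 4368, mean = 4368/8 = 546.000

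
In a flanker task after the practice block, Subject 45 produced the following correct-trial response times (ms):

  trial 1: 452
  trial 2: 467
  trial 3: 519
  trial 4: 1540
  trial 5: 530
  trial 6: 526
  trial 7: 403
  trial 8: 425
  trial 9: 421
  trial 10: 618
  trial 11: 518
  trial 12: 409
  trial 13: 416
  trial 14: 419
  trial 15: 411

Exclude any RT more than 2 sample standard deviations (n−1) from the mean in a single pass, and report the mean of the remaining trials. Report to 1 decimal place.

n = 15, ΣRT = 8074, M = 538.267
Σ(x−M)² = 1130306.93; s = √(1130306.93/14) = 284.141
Cutoffs: 538.267 ± 2·284.141 → [-30.0, 1106.5]
Outside: 1540 → excluded.
Retained (n=14): Σ = 6534, mean = 6534/14 = 466.714

466.7 ms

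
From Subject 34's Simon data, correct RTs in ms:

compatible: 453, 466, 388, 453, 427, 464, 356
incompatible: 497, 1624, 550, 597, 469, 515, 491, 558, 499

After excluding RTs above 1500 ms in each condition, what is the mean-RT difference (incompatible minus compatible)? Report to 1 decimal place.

92.4 ms

incompatible: exclude 1624
M(compatible) = 3007/7 = 429.571
M(incompatible) = 4176/8 = 522.000
Difference = 522.000 − 429.571 = 92.429 ms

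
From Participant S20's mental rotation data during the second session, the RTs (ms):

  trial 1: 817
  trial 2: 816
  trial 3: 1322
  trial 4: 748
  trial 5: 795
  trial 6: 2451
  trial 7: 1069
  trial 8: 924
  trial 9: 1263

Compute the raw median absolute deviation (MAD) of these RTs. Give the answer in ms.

Sorted: 748, 795, 816, 817, 924, 1069, 1263, 1322, 2451 → median = 924
|x − 924|: 107, 108, 398, 176, 129, 1527, 145, 0, 339
Sorted deviations: 0, 107, 108, 129, 145, 176, 339, 398, 1527 → MAD = 145

145 ms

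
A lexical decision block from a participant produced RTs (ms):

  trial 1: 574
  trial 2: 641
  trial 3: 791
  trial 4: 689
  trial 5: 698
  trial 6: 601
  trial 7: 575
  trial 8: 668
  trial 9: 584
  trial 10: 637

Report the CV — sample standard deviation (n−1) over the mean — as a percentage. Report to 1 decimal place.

n = 10, Σ = 6458, M = 645.8000
Σ(x−M)² = 42261.600; s = √(42261.600/9) = 68.5254
CV = 68.5254 / 645.8000 = 0.10611 = 10.611%

10.6%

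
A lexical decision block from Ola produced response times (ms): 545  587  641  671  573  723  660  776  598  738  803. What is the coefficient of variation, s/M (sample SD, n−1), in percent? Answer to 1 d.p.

12.9%

n = 11, Σ = 7315, M = 665.0000
Σ(x−M)² = 74132.000; s = √(74132.000/10) = 86.0999
CV = 86.0999 / 665.0000 = 0.12947 = 12.947%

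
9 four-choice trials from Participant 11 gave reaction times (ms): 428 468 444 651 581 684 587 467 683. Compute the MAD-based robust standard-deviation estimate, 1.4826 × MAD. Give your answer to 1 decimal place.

Sorted: 428, 444, 467, 468, 581, 587, 651, 683, 684 → median = 581
|x − 581| sorted: 0, 6, 70, 102, 103, 113, 114, 137, 153 → MAD = 103
Robust SD ≈ 1.4826 × 103 = 152.708

152.7 ms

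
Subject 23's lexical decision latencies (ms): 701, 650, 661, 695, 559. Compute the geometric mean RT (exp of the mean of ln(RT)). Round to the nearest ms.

ln(RT): 6.5525, 6.4770, 6.4938, 6.5439, 6.3261
Mean ln(RT) = 32.3933/5 = 6.47866
Geometric mean = exp(6.47866) = 651.10 ms

651 ms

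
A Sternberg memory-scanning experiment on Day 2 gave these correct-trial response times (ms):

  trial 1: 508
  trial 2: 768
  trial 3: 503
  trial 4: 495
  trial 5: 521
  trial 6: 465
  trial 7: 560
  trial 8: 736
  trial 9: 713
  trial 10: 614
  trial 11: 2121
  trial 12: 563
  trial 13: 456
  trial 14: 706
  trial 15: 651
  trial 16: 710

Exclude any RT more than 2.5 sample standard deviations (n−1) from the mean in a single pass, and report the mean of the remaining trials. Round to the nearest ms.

n = 16, ΣRT = 11090, M = 693.125
Σ(x−M)² = 2337375.75; s = √(2337375.75/15) = 394.747
Cutoffs: 693.125 ± 2.5·394.747 → [-293.7, 1680.0]
Outside: 2121 → excluded.
Retained (n=15): Σ = 8969, mean = 8969/15 = 597.933

598 ms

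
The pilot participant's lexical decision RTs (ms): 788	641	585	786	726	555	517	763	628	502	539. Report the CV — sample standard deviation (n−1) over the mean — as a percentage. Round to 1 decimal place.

17.2%

n = 11, Σ = 7030, M = 639.0909
Σ(x−M)² = 120504.909; s = √(120504.909/10) = 109.7747
CV = 109.7747 / 639.0909 = 0.17177 = 17.177%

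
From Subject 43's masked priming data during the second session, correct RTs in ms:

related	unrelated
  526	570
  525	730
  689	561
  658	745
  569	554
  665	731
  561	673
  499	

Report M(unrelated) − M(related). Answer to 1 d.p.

M(related) = 4692/8 = 586.500
M(unrelated) = 4564/7 = 652.000
Difference = 652.000 − 586.500 = 65.500 ms

65.5 ms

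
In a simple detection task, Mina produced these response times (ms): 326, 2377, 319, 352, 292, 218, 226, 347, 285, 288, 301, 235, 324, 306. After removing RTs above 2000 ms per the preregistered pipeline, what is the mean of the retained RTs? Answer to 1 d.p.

293.8 ms

Excluded: 2377
Retained (n=13): Σ = 3819
Mean = 3819/13 = 293.7692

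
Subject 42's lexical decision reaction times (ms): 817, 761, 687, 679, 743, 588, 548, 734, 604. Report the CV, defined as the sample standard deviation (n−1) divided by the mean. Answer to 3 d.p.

0.130

n = 9, Σ = 6161, M = 684.5556
Σ(x−M)² = 63742.222; s = √(63742.222/8) = 89.2624
CV = 89.2624 / 684.5556 = 0.13039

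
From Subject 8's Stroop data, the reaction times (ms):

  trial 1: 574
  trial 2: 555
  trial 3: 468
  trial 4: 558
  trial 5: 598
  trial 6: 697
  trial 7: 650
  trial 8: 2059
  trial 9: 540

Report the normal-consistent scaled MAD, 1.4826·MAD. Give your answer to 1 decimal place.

Sorted: 468, 540, 555, 558, 574, 598, 650, 697, 2059 → median = 574
|x − 574| sorted: 0, 16, 19, 24, 34, 76, 106, 123, 1485 → MAD = 34
Robust SD ≈ 1.4826 × 34 = 50.408

50.4 ms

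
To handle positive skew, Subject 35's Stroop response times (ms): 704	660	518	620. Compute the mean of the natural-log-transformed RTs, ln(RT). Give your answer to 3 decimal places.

6.432

ln(RT): 6.5568, 6.4922, 6.2500, 6.4297
Σ ln(RT) = 25.7287
Mean = 25.7287/4 = 6.43218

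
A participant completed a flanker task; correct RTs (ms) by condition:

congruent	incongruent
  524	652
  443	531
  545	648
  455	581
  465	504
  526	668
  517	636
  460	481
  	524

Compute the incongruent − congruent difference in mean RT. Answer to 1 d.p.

88.7 ms

M(congruent) = 3935/8 = 491.875
M(incongruent) = 5225/9 = 580.556
Difference = 580.556 − 491.875 = 88.681 ms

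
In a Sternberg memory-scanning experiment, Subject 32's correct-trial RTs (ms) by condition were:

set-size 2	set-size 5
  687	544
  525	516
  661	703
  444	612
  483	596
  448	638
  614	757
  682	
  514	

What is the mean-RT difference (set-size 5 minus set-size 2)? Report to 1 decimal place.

M(set-size 2) = 5058/9 = 562.000
M(set-size 5) = 4366/7 = 623.714
Difference = 623.714 − 562.000 = 61.714 ms

61.7 ms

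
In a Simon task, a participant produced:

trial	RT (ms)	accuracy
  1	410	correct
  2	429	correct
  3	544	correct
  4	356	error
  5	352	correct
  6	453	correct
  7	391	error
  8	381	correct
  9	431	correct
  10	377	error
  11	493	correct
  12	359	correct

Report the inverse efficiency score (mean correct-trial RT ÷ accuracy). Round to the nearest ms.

Correct trials (n=9): 410, 429, 544, 352, 453, 381, 431, 493, 359
Mean correct RT = 3852/9 = 428.0000 ms
Proportion correct = 9/12
IES = 428.0000 / (9/12) = 570.667 ms

571 ms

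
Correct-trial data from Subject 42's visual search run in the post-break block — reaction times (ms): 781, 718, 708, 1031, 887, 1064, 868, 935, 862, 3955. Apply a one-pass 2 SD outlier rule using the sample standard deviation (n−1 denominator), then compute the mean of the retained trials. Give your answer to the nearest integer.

873 ms

n = 10, ΣRT = 11809, M = 1180.900
Σ(x−M)² = 8676044.90; s = √(8676044.90/9) = 981.838
Cutoffs: 1180.900 ± 2·981.838 → [-782.8, 3144.6]
Outside: 3955 → excluded.
Retained (n=9): Σ = 7854, mean = 7854/9 = 872.667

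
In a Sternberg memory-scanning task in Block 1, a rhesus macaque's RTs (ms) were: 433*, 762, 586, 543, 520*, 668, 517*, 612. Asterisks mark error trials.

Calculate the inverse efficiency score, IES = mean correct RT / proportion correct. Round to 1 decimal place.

Correct trials (n=5): 762, 586, 543, 668, 612
Mean correct RT = 3171/5 = 634.2000 ms
Proportion correct = 5/8
IES = 634.2000 / (5/8) = 1014.720 ms

1014.7 ms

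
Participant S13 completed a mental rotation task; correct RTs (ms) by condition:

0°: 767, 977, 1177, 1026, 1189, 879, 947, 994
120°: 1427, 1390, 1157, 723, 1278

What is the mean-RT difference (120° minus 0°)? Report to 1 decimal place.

M(0°) = 7956/8 = 994.500
M(120°) = 5975/5 = 1195.000
Difference = 1195.000 − 994.500 = 200.500 ms

200.5 ms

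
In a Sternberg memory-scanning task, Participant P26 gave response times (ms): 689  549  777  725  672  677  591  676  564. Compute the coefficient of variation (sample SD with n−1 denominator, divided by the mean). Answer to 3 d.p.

n = 9, Σ = 5920, M = 657.7778
Σ(x−M)² = 45697.556; s = √(45697.556/8) = 75.5791
CV = 75.5791 / 657.7778 = 0.11490

0.115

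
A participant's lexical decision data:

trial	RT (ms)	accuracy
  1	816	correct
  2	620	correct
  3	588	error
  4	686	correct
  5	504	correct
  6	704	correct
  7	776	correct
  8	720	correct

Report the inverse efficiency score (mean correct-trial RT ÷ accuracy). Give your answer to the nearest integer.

Correct trials (n=7): 816, 620, 686, 504, 704, 776, 720
Mean correct RT = 4826/7 = 689.4286 ms
Proportion correct = 7/8
IES = 689.4286 / (7/8) = 787.918 ms

788 ms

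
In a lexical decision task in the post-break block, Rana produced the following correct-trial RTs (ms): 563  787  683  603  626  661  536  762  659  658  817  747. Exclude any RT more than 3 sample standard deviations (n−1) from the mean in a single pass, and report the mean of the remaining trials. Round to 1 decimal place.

675.2 ms

n = 12, ΣRT = 8102, M = 675.167
Σ(x−M)² = 85715.67; s = √(85715.67/11) = 88.274
Cutoffs: 675.167 ± 3·88.274 → [410.3, 940.0]
No RTs fall outside the cutoffs; all 12 retained. Mean = 8102/12 = 675.167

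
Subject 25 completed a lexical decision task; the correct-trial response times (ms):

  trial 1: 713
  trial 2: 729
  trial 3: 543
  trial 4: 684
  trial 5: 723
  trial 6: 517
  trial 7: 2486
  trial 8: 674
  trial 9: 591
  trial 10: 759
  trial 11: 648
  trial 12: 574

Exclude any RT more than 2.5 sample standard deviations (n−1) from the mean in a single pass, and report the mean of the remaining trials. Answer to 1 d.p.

n = 12, ΣRT = 9641, M = 803.417
Σ(x−M)² = 3156006.92; s = √(3156006.92/11) = 535.640
Cutoffs: 803.417 ± 2.5·535.640 → [-535.7, 2142.5]
Outside: 2486 → excluded.
Retained (n=11): Σ = 7155, mean = 7155/11 = 650.455

650.5 ms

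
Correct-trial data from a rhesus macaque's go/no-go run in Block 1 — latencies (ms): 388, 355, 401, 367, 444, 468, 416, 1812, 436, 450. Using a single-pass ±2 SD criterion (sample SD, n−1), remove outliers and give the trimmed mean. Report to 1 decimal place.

413.9 ms

n = 10, ΣRT = 5537, M = 553.700
Σ(x−M)² = 1771378.10; s = √(1771378.10/9) = 443.644
Cutoffs: 553.700 ± 2·443.644 → [-333.6, 1441.0]
Outside: 1812 → excluded.
Retained (n=9): Σ = 3725, mean = 3725/9 = 413.889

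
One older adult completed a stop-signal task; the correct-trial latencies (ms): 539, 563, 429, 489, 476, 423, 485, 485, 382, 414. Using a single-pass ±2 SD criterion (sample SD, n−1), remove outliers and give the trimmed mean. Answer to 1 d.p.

468.5 ms

n = 10, ΣRT = 4685, M = 468.500
Σ(x−M)² = 29004.50; s = √(29004.50/9) = 56.769
Cutoffs: 468.500 ± 2·56.769 → [355.0, 582.0]
No RTs fall outside the cutoffs; all 10 retained. Mean = 4685/10 = 468.500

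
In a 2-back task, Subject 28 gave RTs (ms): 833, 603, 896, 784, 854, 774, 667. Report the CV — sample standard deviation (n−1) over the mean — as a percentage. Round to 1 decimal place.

n = 7, Σ = 5411, M = 773.0000
Σ(x−M)² = 65548.000; s = √(65548.000/6) = 104.5211
CV = 104.5211 / 773.0000 = 0.13521 = 13.521%

13.5%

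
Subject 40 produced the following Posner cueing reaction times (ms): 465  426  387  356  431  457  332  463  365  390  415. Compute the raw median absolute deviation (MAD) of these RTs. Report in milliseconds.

Sorted: 332, 356, 365, 387, 390, 415, 426, 431, 457, 463, 465 → median = 415
|x − 415|: 50, 11, 28, 59, 16, 42, 83, 48, 50, 25, 0
Sorted deviations: 0, 11, 16, 25, 28, 42, 48, 50, 50, 59, 83 → MAD = 42

42 ms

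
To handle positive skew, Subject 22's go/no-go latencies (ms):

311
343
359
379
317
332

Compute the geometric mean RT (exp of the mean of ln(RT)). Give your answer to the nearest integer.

339 ms

ln(RT): 5.7398, 5.8377, 5.8833, 5.9375, 5.7589, 5.8051
Mean ln(RT) = 34.9624/6 = 5.82707
Geometric mean = exp(5.82707) = 339.36 ms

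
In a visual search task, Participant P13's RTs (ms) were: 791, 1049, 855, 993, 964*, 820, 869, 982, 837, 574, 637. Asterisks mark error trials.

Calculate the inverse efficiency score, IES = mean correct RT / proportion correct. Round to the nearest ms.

925 ms

Correct trials (n=10): 791, 1049, 855, 993, 820, 869, 982, 837, 574, 637
Mean correct RT = 8407/10 = 840.7000 ms
Proportion correct = 10/11
IES = 840.7000 / (10/11) = 924.770 ms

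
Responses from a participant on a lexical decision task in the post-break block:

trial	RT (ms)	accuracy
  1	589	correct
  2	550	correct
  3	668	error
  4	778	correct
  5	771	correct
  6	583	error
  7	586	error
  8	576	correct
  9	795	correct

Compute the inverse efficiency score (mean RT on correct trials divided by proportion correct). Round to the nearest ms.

1015 ms

Correct trials (n=6): 589, 550, 778, 771, 576, 795
Mean correct RT = 4059/6 = 676.5000 ms
Proportion correct = 6/9
IES = 676.5000 / (6/9) = 1014.750 ms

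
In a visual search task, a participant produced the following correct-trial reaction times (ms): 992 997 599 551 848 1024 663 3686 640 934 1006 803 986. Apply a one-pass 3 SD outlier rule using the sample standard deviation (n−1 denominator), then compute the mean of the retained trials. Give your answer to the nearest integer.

837 ms

n = 13, ΣRT = 13729, M = 1056.077
Σ(x−M)² = 7846436.92; s = √(7846436.92/12) = 808.622
Cutoffs: 1056.077 ± 3·808.622 → [-1369.8, 3481.9]
Outside: 3686 → excluded.
Retained (n=12): Σ = 10043, mean = 10043/12 = 836.917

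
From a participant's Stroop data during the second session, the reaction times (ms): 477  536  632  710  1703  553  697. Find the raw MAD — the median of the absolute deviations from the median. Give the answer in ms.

79 ms

Sorted: 477, 536, 553, 632, 697, 710, 1703 → median = 632
|x − 632|: 155, 96, 0, 78, 1071, 79, 65
Sorted deviations: 0, 65, 78, 79, 96, 155, 1071 → MAD = 79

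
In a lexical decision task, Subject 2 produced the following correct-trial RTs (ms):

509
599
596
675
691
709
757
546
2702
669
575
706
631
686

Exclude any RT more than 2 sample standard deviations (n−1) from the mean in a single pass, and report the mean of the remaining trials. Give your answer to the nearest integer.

n = 14, ΣRT = 11051, M = 789.357
Σ(x−M)² = 4003047.21; s = √(4003047.21/13) = 554.911
Cutoffs: 789.357 ± 2·554.911 → [-320.5, 1899.2]
Outside: 2702 → excluded.
Retained (n=13): Σ = 8349, mean = 8349/13 = 642.231

642 ms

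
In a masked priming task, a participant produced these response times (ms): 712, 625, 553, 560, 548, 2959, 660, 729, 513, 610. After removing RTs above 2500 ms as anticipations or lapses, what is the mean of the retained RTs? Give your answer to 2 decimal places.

612.22 ms

Excluded: 2959
Retained (n=9): Σ = 5510
Mean = 5510/9 = 612.2222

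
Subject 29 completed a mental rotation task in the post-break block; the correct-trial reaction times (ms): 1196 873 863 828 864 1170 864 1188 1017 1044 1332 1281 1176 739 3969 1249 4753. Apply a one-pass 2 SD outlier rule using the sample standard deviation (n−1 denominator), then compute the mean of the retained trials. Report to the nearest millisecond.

1046 ms

n = 17, ΣRT = 24406, M = 1435.647
Σ(x−M)² = 20230209.88; s = √(20230209.88/16) = 1124.450
Cutoffs: 1435.647 ± 2·1124.450 → [-813.3, 3684.5]
Outside: 3969, 4753 → excluded.
Retained (n=15): Σ = 15684, mean = 15684/15 = 1045.600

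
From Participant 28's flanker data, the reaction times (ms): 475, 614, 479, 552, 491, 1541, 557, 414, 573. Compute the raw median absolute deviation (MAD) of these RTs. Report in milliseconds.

62 ms

Sorted: 414, 475, 479, 491, 552, 557, 573, 614, 1541 → median = 552
|x − 552|: 77, 62, 73, 0, 61, 989, 5, 138, 21
Sorted deviations: 0, 5, 21, 61, 62, 73, 77, 138, 989 → MAD = 62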